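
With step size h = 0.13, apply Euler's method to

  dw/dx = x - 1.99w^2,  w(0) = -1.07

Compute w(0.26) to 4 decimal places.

Euler: w_{n+1} = w_n + h·f(x_n, w_n).
x=0.000000, w=-1.070000: f=-2.278351 → w ← -1.070000 + 0.13·(-2.278351) = -1.366186
x=0.130000, w=-1.366186: f=-3.584262 → w ← -1.366186 + 0.13·(-3.584262) = -1.832140
w(0.26) ≈ -1.8321

-1.8321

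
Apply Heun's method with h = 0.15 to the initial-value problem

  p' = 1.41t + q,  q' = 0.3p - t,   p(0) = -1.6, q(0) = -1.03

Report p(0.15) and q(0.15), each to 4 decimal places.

-1.7440, -1.1167

Heun on (p,q): k1 = f(t_n, state_n); k2 = f(t_n + h, state_n + h·k1); state_{n+1} = state_n + (h/2)·(k1 + k2).
0.000000: (-1.600000, -1.030000)
  k1 = (-1.030000, -0.480000)
  predictor → (-1.754500, -1.102000)
  k2 = (-0.890500, -0.676350)
  → (-1.744038, -1.116726)
(p(0.15), q(0.15)) ≈ (-1.7440, -1.1167)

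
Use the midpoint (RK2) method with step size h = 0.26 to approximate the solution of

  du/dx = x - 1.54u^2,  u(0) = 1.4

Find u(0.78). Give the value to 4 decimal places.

0.7736

Midpoint: k1 = f(x_n, u_n); k2 = f(x_n + h/2, u_n + (h/2)·k1); u_{n+1} = u_n + h·k2.
x=0.000000, u=1.400000:
  k1 = f(0.000000, 1.400000) = -3.018400
  k2 = f(0.130000, 1.007608) = -1.433522
  u ← 1.400000 + 0.26·(-1.433522) = 1.027284
x=0.260000, u=1.027284:
  k1 = f(0.260000, 1.027284) = -1.365182
  k2 = f(0.390000, 0.849811) = -0.722154
  u ← 1.027284 + 0.26·(-0.722154) = 0.839524
x=0.520000, u=0.839524:
  k1 = f(0.520000, 0.839524) = -0.565393
  k2 = f(0.650000, 0.766023) = -0.253659
  u ← 0.839524 + 0.26·(-0.253659) = 0.773573
u(0.78) ≈ 0.7736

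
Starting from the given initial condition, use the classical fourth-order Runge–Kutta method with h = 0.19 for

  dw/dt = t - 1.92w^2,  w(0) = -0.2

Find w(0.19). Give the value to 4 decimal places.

-0.1968

RK4: k1 = f(t_n, w_n); k2 = f(t_n + h/2, w_n + (h/2)·k1); k3 = f(t_n + h/2, w_n + (h/2)·k2); k4 = f(t_n + h, w_n + h·k3); w_{n+1} = w_n + (h/6)·(k1 + 2k2 + 2k3 + k4).
t=0.000000, w=-0.200000:
  k1 = f(0.000000, -0.200000) = -0.076800
  k2 = f(0.095000, -0.207296) = 0.012494
  k3 = f(0.095000, -0.198813) = 0.019109
  k4 = f(0.190000, -0.196369) = 0.115963
  w ← -0.200000 + (0.19/6)·(k1 + 2k2 + 2k3 + k4) = -0.196758
w(0.19) ≈ -0.1968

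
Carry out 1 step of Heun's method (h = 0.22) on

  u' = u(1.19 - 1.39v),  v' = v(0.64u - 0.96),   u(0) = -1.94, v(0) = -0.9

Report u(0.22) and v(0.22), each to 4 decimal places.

-3.0628, -0.5356

Heun on (u,v): k1 = f(t_n, state_n); k2 = f(t_n + h, state_n + h·k1); state_{n+1} = state_n + (h/2)·(k1 + k2).
0.000000: (-1.940000, -0.900000)
  k1 = (-4.735540, 1.981440)
  predictor → (-2.981819, -0.464083)
  k2 = (-5.471863, 1.331160)
  → (-3.062814, -0.535614)
(u(0.22), v(0.22)) ≈ (-3.0628, -0.5356)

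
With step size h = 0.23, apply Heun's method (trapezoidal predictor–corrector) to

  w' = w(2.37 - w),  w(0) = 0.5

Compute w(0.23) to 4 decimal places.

0.7436

Heun: k1 = f(s_n, w_n); k2 = f(s_n + h, w_n + h·k1); w_{n+1} = w_n + (h/2)·(k1 + k2).
s=0.000000, w=0.500000:
  k1 = f(0.000000, 0.500000) = 0.935000
  k2 = f(0.230000, 0.715050) = 1.183372
  w ← 0.500000 + (0.23/2)·(0.935000 + 1.183372) = 0.743613
w(0.23) ≈ 0.7436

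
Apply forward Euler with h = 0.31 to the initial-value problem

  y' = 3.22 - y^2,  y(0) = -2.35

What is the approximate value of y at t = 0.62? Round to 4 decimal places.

-4.9755

Euler: y_{n+1} = y_n + h·f(t_n, y_n).
t=0.000000, y=-2.350000: f=-2.302500 → y ← -2.350000 + 0.31·(-2.302500) = -3.063775
t=0.310000, y=-3.063775: f=-6.166717 → y ← -3.063775 + 0.31·(-6.166717) = -4.975457
y(0.62) ≈ -4.9755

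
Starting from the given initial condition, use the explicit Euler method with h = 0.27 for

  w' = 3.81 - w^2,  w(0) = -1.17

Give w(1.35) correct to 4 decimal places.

1.9539

Euler: w_{n+1} = w_n + h·f(x_n, w_n).
x=0.000000, w=-1.170000: f=2.441100 → w ← -1.170000 + 0.27·2.441100 = -0.510903
x=0.270000, w=-0.510903: f=3.548978 → w ← -0.510903 + 0.27·3.548978 = 0.447321
x=0.540000, w=0.447321: f=3.609904 → w ← 0.447321 + 0.27·3.609904 = 1.421995
x=0.810000, w=1.421995: f=1.787930 → w ← 1.421995 + 0.27·1.787930 = 1.904736
x=1.080000, w=1.904736: f=0.181980 → w ← 1.904736 + 0.27·0.181980 = 1.953871
w(1.35) ≈ 1.9539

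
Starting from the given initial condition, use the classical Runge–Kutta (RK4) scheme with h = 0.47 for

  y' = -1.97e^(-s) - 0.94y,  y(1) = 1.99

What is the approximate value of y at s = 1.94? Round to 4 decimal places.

0.5492

RK4: k1 = f(s_n, y_n); k2 = f(s_n + h/2, y_n + (h/2)·k1); k3 = f(s_n + h/2, y_n + (h/2)·k2); k4 = f(s_n + h, y_n + h·k3); y_{n+1} = y_n + (h/6)·(k1 + 2k2 + 2k3 + k4).
s=1.000000, y=1.990000:
  k1 = f(1.000000, 1.990000) = -2.595322
  k2 = f(1.235000, 1.380099) = -1.870238
  k3 = f(1.235000, 1.550494) = -2.030409
  k4 = f(1.470000, 1.035708) = -1.426519
  y ← 1.990000 + (0.47/6)·(k1 + 2k2 + 2k3 + k4) = 1.063854
s=1.470000, y=1.063854:
  k1 = f(1.470000, 1.063854) = -1.452976
  k2 = f(1.705000, 0.722405) = -1.037152
  k3 = f(1.705000, 0.820124) = -1.129008
  k4 = f(1.940000, 0.533221) = -0.784324
  y ← 1.063854 + (0.47/6)·(k1 + 2k2 + 2k3 + k4) = 0.549234
y(1.94) ≈ 0.5492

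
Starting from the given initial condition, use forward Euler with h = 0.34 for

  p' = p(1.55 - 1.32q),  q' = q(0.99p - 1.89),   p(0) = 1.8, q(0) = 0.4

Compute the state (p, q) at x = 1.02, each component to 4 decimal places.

Euler on (p,q): p_{n+1} = p_n + h·p', q_{n+1} = q_n + h·q'.
0.000000: (1.800000, 0.400000); f=(1.839600, -0.043200) → (2.425464, 0.385312)
0.340000: (2.425464, 0.385312); f=(2.525849, 0.196975) → (3.284253, 0.452284)
0.680000: (3.284253, 0.452284); f=(3.129846, 0.615743) → (4.348400, 0.661636)
(p(1.02), q(1.02)) ≈ (4.3484, 0.6616)

4.3484, 0.6616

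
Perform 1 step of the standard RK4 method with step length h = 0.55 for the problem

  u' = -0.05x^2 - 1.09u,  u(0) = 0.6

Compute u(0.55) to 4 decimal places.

0.3274

RK4: k1 = f(x_n, u_n); k2 = f(x_n + h/2, u_n + (h/2)·k1); k3 = f(x_n + h/2, u_n + (h/2)·k2); k4 = f(x_n + h, u_n + h·k3); u_{n+1} = u_n + (h/6)·(k1 + 2k2 + 2k3 + k4).
x=0.000000, u=0.600000:
  k1 = f(0.000000, 0.600000) = -0.654000
  k2 = f(0.275000, 0.420150) = -0.461745
  k3 = f(0.275000, 0.473020) = -0.519373
  k4 = f(0.550000, 0.314345) = -0.357761
  u ← 0.600000 + (0.55/6)·(k1 + 2k2 + 2k3 + k4) = 0.327384
u(0.55) ≈ 0.3274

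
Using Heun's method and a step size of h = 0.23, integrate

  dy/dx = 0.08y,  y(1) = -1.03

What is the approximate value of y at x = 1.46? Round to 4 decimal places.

Heun: k1 = f(x_n, y_n); k2 = f(x_n + h, y_n + h·k1); y_{n+1} = y_n + (h/2)·(k1 + k2).
x=1.000000, y=-1.030000:
  k1 = f(1.000000, -1.030000) = -0.082400
  k2 = f(1.230000, -1.048952) = -0.083916
  y ← -1.030000 + (0.23/2)·(-0.082400 + (-0.083916)) = -1.049126
x=1.230000, y=-1.049126:
  k1 = f(1.230000, -1.049126) = -0.083930
  k2 = f(1.460000, -1.068430) = -0.085474
  y ← -1.049126 + (0.23/2)·(-0.083930 + (-0.085474)) = -1.068608
y(1.46) ≈ -1.0686

-1.0686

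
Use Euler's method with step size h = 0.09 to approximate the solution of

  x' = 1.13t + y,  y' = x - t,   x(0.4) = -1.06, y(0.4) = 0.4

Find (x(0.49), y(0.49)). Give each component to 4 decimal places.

Euler on (x,y): x_{n+1} = x_n + h·x', y_{n+1} = y_n + h·y'.
0.400000: (-1.060000, 0.400000); f=(0.852000, -1.460000) → (-0.983320, 0.268600)
(x(0.49), y(0.49)) ≈ (-0.9833, 0.2686)

-0.9833, 0.2686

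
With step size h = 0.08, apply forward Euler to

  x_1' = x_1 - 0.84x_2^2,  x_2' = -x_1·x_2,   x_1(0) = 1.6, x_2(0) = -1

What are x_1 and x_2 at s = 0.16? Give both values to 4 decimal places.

Euler on (x_1,x_2): x_1_{n+1} = x_1_n + h·x_1', x_2_{n+1} = x_2_n + h·x_2'.
0.000000: (1.600000, -1.000000); f=(0.760000, 1.600000) → (1.660800, -0.872000)
0.080000: (1.660800, -0.872000); f=(1.022077, 1.448218) → (1.742566, -0.756143)
(x_1(0.16), x_2(0.16)) ≈ (1.7426, -0.7561)

1.7426, -0.7561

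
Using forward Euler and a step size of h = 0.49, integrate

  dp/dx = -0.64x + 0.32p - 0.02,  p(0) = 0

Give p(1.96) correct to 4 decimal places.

-1.0716

Euler: p_{n+1} = p_n + h·f(x_n, p_n).
x=0.000000, p=0.000000: f=-0.020000 → p ← 0.000000 + 0.49·(-0.020000) = -0.009800
x=0.490000, p=-0.009800: f=-0.336736 → p ← -0.009800 + 0.49·(-0.336736) = -0.174801
x=0.980000, p=-0.174801: f=-0.703136 → p ← -0.174801 + 0.49·(-0.703136) = -0.519337
x=1.470000, p=-0.519337: f=-1.126988 → p ← -0.519337 + 0.49·(-1.126988) = -1.071561
p(1.96) ≈ -1.0716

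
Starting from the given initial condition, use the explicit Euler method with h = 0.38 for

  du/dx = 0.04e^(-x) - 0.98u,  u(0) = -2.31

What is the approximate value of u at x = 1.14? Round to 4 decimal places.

Euler: u_{n+1} = u_n + h·f(x_n, u_n).
x=0.000000, u=-2.310000: f=2.303800 → u ← -2.310000 + 0.38·2.303800 = -1.434556
x=0.380000, u=-1.434556: f=1.433219 → u ← -1.434556 + 0.38·1.433219 = -0.889933
x=0.760000, u=-0.889933: f=0.890841 → u ← -0.889933 + 0.38·0.890841 = -0.551413
u(1.14) ≈ -0.5514

-0.5514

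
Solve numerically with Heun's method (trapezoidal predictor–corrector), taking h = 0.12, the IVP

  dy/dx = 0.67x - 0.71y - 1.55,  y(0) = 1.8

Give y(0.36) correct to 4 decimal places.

0.9429

Heun: k1 = f(x_n, y_n); k2 = f(x_n + h, y_n + h·k1); y_{n+1} = y_n + (h/2)·(k1 + k2).
x=0.000000, y=1.800000:
  k1 = f(0.000000, 1.800000) = -2.828000
  k2 = f(0.120000, 1.460640) = -2.506654
  y ← 1.800000 + (0.12/2)·(-2.828000 + (-2.506654)) = 1.479921
x=0.120000, y=1.479921:
  k1 = f(0.120000, 1.479921) = -2.520344
  k2 = f(0.240000, 1.177479) = -2.225210
  y ← 1.479921 + (0.12/2)·(-2.520344 + (-2.225210)) = 1.195187
x=0.240000, y=1.195187:
  k1 = f(0.240000, 1.195187) = -2.237783
  k2 = f(0.360000, 0.926654) = -1.966724
  y ← 1.195187 + (0.12/2)·(-2.237783 + (-1.966724)) = 0.942917
y(0.36) ≈ 0.9429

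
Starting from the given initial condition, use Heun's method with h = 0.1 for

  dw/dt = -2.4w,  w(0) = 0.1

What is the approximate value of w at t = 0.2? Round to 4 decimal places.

Heun: k1 = f(t_n, w_n); k2 = f(t_n + h, w_n + h·k1); w_{n+1} = w_n + (h/2)·(k1 + k2).
t=0.000000, w=0.100000:
  k1 = f(0.000000, 0.100000) = -0.240000
  k2 = f(0.100000, 0.076000) = -0.182400
  w ← 0.100000 + (0.1/2)·(-0.240000 + (-0.182400)) = 0.078880
t=0.100000, w=0.078880:
  k1 = f(0.100000, 0.078880) = -0.189312
  k2 = f(0.200000, 0.059949) = -0.143877
  w ← 0.078880 + (0.1/2)·(-0.189312 + (-0.143877)) = 0.062221
w(0.2) ≈ 0.0622

0.0622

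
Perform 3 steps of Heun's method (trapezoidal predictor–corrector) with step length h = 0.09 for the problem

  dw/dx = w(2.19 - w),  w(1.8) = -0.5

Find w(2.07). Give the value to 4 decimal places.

-1.0947

Heun: k1 = f(x_n, w_n); k2 = f(x_n + h, w_n + h·k1); w_{n+1} = w_n + (h/2)·(k1 + k2).
x=1.800000, w=-0.500000:
  k1 = f(1.800000, -0.500000) = -1.345000
  k2 = f(1.890000, -0.621050) = -1.745803
  w ← -0.500000 + (0.09/2)·(-1.345000 + (-1.745803)) = -0.639086
x=1.890000, w=-0.639086:
  k1 = f(1.890000, -0.639086) = -1.808030
  k2 = f(1.980000, -0.801809) = -2.398859
  w ← -0.639086 + (0.09/2)·(-1.808030 + (-2.398859)) = -0.828396
x=1.980000, w=-0.828396:
  k1 = f(1.980000, -0.828396) = -2.500428
  k2 = f(2.070000, -1.053435) = -3.416746
  w ← -0.828396 + (0.09/2)·(-2.500428 + (-3.416746)) = -1.094669
w(2.07) ≈ -1.0947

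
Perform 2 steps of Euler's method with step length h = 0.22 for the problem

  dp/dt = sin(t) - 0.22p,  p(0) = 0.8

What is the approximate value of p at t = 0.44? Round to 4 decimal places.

Euler: p_{n+1} = p_n + h·f(t_n, p_n).
t=0.000000, p=0.800000: f=-0.176000 → p ← 0.800000 + 0.22·(-0.176000) = 0.761280
t=0.220000, p=0.761280: f=0.050748 → p ← 0.761280 + 0.22·0.050748 = 0.772445
p(0.44) ≈ 0.7724

0.7724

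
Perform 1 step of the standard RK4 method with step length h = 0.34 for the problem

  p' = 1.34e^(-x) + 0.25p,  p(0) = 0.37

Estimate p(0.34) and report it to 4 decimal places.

0.8069

RK4: k1 = f(x_n, p_n); k2 = f(x_n + h/2, p_n + (h/2)·k1); k3 = f(x_n + h/2, p_n + (h/2)·k2); k4 = f(x_n + h, p_n + h·k3); p_{n+1} = p_n + (h/6)·(k1 + 2k2 + 2k3 + k4).
x=0.000000, p=0.370000:
  k1 = f(0.000000, 0.370000) = 1.432500
  k2 = f(0.170000, 0.613525) = 1.283892
  k3 = f(0.170000, 0.588262) = 1.277576
  k4 = f(0.340000, 0.804376) = 1.154866
  p ← 0.370000 + (0.34/6)·(k1 + 2k2 + 2k3 + k4) = 0.806917
p(0.34) ≈ 0.8069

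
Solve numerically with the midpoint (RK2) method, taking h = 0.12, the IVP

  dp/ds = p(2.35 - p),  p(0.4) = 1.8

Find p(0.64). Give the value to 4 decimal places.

Midpoint: k1 = f(s_n, p_n); k2 = f(s_n + h/2, p_n + (h/2)·k1); p_{n+1} = p_n + h·k2.
s=0.400000, p=1.800000:
  k1 = f(0.400000, 1.800000) = 0.990000
  k2 = f(0.460000, 1.859400) = 0.912222
  p ← 1.800000 + 0.12·0.912222 = 1.909467
s=0.520000, p=1.909467:
  k1 = f(0.520000, 1.909467) = 0.841184
  k2 = f(0.580000, 1.959938) = 0.764498
  p ← 1.909467 + 0.12·0.764498 = 2.001206
p(0.64) ≈ 2.0012

2.0012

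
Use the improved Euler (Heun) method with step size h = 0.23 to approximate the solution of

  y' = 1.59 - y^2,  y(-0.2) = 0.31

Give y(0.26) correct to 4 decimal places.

Heun: k1 = f(s_n, y_n); k2 = f(s_n + h, y_n + h·k1); y_{n+1} = y_n + (h/2)·(k1 + k2).
s=-0.200000, y=0.310000:
  k1 = f(-0.200000, 0.310000) = 1.493900
  k2 = f(0.030000, 0.653597) = 1.162811
  y ← 0.310000 + (0.23/2)·(1.493900 + 1.162811) = 0.615522
s=0.030000, y=0.615522:
  k1 = f(0.030000, 0.615522) = 1.211133
  k2 = f(0.260000, 0.894082) = 0.790617
  y ← 0.615522 + (0.23/2)·(1.211133 + 0.790617) = 0.845723
y(0.26) ≈ 0.8457

0.8457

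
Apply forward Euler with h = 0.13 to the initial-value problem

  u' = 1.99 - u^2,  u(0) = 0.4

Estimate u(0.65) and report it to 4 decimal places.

Euler: u_{n+1} = u_n + h·f(s_n, u_n).
s=0.000000, u=0.400000: f=1.830000 → u ← 0.400000 + 0.13·1.830000 = 0.637900
s=0.130000, u=0.637900: f=1.583084 → u ← 0.637900 + 0.13·1.583084 = 0.843701
s=0.260000, u=0.843701: f=1.278169 → u ← 0.843701 + 0.13·1.278169 = 1.009863
s=0.390000, u=1.009863: f=0.970177 → u ← 1.009863 + 0.13·0.970177 = 1.135986
s=0.520000, u=1.135986: f=0.699536 → u ← 1.135986 + 0.13·0.699536 = 1.226926
u(0.65) ≈ 1.2269

1.2269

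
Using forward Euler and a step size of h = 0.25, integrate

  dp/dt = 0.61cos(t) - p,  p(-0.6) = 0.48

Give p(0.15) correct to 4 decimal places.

0.5325

Euler: p_{n+1} = p_n + h·f(t_n, p_n).
t=-0.600000, p=0.480000: f=0.023455 → p ← 0.480000 + 0.25·0.023455 = 0.485864
t=-0.350000, p=0.485864: f=0.087154 → p ← 0.485864 + 0.25·0.087154 = 0.507652
t=-0.100000, p=0.507652: f=0.099300 → p ← 0.507652 + 0.25·0.099300 = 0.532477
p(0.15) ≈ 0.5325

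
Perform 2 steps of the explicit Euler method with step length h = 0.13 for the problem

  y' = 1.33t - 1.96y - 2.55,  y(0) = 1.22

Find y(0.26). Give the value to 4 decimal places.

Euler: y_{n+1} = y_n + h·f(t_n, y_n).
t=0.000000, y=1.220000: f=-4.941200 → y ← 1.220000 + 0.13·(-4.941200) = 0.577644
t=0.130000, y=0.577644: f=-3.509282 → y ← 0.577644 + 0.13·(-3.509282) = 0.121437
y(0.26) ≈ 0.1214

0.1214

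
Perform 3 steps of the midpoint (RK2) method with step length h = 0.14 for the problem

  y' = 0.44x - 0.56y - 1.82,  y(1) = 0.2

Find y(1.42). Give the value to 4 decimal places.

Midpoint: k1 = f(x_n, y_n); k2 = f(x_n + h/2, y_n + (h/2)·k1); y_{n+1} = y_n + h·k2.
x=1.000000, y=0.200000:
  k1 = f(1.000000, 0.200000) = -1.492000
  k2 = f(1.070000, 0.095560) = -1.402714
  y ← 0.200000 + 0.14·(-1.402714) = 0.003620
x=1.140000, y=0.003620:
  k1 = f(1.140000, 0.003620) = -1.320427
  k2 = f(1.210000, -0.088810) = -1.237867
  y ← 0.003620 + 0.14·(-1.237867) = -0.169681
x=1.280000, y=-0.169681:
  k1 = f(1.280000, -0.169681) = -1.161779
  k2 = f(1.350000, -0.251006) = -1.085437
  y ← -0.169681 + 0.14·(-1.085437) = -0.321642
y(1.42) ≈ -0.3216

-0.3216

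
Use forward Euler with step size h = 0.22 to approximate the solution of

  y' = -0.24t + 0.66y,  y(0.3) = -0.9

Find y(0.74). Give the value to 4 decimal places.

-1.2259

Euler: y_{n+1} = y_n + h·f(t_n, y_n).
t=0.300000, y=-0.900000: f=-0.666000 → y ← -0.900000 + 0.22·(-0.666000) = -1.046520
t=0.520000, y=-1.046520: f=-0.815503 → y ← -1.046520 + 0.22·(-0.815503) = -1.225931
y(0.74) ≈ -1.2259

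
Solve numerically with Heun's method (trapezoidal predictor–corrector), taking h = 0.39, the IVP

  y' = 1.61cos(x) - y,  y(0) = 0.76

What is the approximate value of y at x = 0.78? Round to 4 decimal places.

Heun: k1 = f(x_n, y_n); k2 = f(x_n + h, y_n + h·k1); y_{n+1} = y_n + (h/2)·(k1 + k2).
x=0.000000, y=0.760000:
  k1 = f(0.000000, 0.760000) = 0.850000
  k2 = f(0.390000, 1.091500) = 0.397604
  y ← 0.760000 + (0.39/2)·(0.850000 + 0.397604) = 1.003283
x=0.390000, y=1.003283:
  k1 = f(0.390000, 1.003283) = 0.485821
  k2 = f(0.780000, 1.192753) = -0.048182
  y ← 1.003283 + (0.39/2)·(0.485821 + (-0.048182)) = 1.088622
y(0.78) ≈ 1.0886

1.0886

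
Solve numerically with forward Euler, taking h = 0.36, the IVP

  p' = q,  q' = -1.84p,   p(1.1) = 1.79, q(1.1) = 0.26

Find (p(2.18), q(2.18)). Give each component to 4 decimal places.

Euler on (p,q): p_{n+1} = p_n + h·p', q_{n+1} = q_n + h·q'.
1.100000: (1.790000, 0.260000); f=(0.260000, -3.293600) → (1.883600, -0.925696)
1.460000: (1.883600, -0.925696); f=(-0.925696, -3.465824) → (1.550349, -2.173393)
1.820000: (1.550349, -2.173393); f=(-2.173393, -2.852643) → (0.767928, -3.200344)
(p(2.18), q(2.18)) ≈ (0.7679, -3.2003)

0.7679, -3.2003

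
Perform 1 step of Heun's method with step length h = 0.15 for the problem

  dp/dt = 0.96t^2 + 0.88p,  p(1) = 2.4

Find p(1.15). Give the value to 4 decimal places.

2.9144

Heun: k1 = f(t_n, p_n); k2 = f(t_n + h, p_n + h·k1); p_{n+1} = p_n + (h/2)·(k1 + k2).
t=1.000000, p=2.400000:
  k1 = f(1.000000, 2.400000) = 3.072000
  k2 = f(1.150000, 2.860800) = 3.787104
  p ← 2.400000 + (0.15/2)·(3.072000 + 3.787104) = 2.914433
p(1.15) ≈ 2.9144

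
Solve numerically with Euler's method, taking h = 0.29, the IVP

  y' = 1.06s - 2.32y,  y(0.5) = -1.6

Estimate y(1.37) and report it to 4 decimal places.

Euler: y_{n+1} = y_n + h·f(s_n, y_n).
s=0.500000, y=-1.600000: f=4.242000 → y ← -1.600000 + 0.29·4.242000 = -0.369820
s=0.790000, y=-0.369820: f=1.695382 → y ← -0.369820 + 0.29·1.695382 = 0.121841
s=1.080000, y=0.121841: f=0.862129 → y ← 0.121841 + 0.29·0.862129 = 0.371858
y(1.37) ≈ 0.3719

0.3719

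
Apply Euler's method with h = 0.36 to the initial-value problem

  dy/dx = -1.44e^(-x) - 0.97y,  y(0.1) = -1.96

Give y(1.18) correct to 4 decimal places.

Euler: y_{n+1} = y_n + h·f(x_n, y_n).
x=0.100000, y=-1.960000: f=0.598234 → y ← -1.960000 + 0.36·0.598234 = -1.744636
x=0.460000, y=-1.744636: f=0.783248 → y ← -1.744636 + 0.36·0.783248 = -1.462666
x=0.820000, y=-1.462666: f=0.784565 → y ← -1.462666 + 0.36·0.784565 = -1.180223
y(1.18) ≈ -1.1802

-1.1802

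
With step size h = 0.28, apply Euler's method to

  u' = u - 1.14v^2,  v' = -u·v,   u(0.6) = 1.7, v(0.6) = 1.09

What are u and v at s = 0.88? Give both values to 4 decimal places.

1.7968, 0.5712

Euler on (u,v): u_{n+1} = u_n + h·u', v_{n+1} = v_n + h·v'.
0.600000: (1.700000, 1.090000); f=(0.345566, -1.853000) → (1.796758, 0.571160)
(u(0.88), v(0.88)) ≈ (1.7968, 0.5712)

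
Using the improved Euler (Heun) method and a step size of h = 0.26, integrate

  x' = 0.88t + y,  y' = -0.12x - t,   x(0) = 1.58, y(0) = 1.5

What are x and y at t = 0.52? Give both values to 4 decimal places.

Heun on (x,y): k1 = f(t_n, state_n); k2 = f(t_n + h, state_n + h·k1); state_{n+1} = state_n + (h/2)·(k1 + k2).
0.000000: (1.580000, 1.500000)
  k1 = (1.500000, -0.189600)
  predictor → (1.970000, 1.450704)
  k2 = (1.679504, -0.496400)
  → (1.993336, 1.410820)
0.260000: (1.993336, 1.410820)
  k1 = (1.639620, -0.499200)
  predictor → (2.419637, 1.281028)
  k2 = (1.738628, -0.810356)
  → (2.432508, 1.240578)
(x(0.52), y(0.52)) ≈ (2.4325, 1.2406)

2.4325, 1.2406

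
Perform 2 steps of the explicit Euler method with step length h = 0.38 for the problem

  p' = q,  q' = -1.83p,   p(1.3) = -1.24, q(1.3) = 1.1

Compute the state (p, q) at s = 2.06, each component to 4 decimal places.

-0.0763, 2.5339

Euler on (p,q): p_{n+1} = p_n + h·p', q_{n+1} = q_n + h·q'.
1.300000: (-1.240000, 1.100000); f=(1.100000, 2.269200) → (-0.822000, 1.962296)
1.680000: (-0.822000, 1.962296); f=(1.962296, 1.504260) → (-0.076328, 2.533915)
(p(2.06), q(2.06)) ≈ (-0.0763, 2.5339)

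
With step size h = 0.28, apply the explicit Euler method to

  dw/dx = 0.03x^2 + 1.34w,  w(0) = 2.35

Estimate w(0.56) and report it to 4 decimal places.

Euler: w_{n+1} = w_n + h·f(x_n, w_n).
x=0.000000, w=2.350000: f=3.149000 → w ← 2.350000 + 0.28·3.149000 = 3.231720
x=0.280000, w=3.231720: f=4.332857 → w ← 3.231720 + 0.28·4.332857 = 4.444920
w(0.56) ≈ 4.4449

4.4449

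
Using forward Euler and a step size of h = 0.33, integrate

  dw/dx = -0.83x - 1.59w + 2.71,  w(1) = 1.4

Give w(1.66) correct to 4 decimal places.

Euler: w_{n+1} = w_n + h·f(x_n, w_n).
x=1.000000, w=1.400000: f=-0.346000 → w ← 1.400000 + 0.33·(-0.346000) = 1.285820
x=1.330000, w=1.285820: f=-0.438354 → w ← 1.285820 + 0.33·(-0.438354) = 1.141163
w(1.66) ≈ 1.1412

1.1412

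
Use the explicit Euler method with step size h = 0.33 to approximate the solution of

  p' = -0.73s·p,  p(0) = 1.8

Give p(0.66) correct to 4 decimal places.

1.6569

Euler: p_{n+1} = p_n + h·f(s_n, p_n).
s=0.000000, p=1.800000: f=0.000000 → p ← 1.800000 + 0.33·0.000000 = 1.800000
s=0.330000, p=1.800000: f=-0.433620 → p ← 1.800000 + 0.33·(-0.433620) = 1.656905
p(0.66) ≈ 1.6569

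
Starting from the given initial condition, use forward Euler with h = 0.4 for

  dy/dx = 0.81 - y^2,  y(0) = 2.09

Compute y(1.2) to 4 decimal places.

Euler: y_{n+1} = y_n + h·f(x_n, y_n).
x=0.000000, y=2.090000: f=-3.558100 → y ← 2.090000 + 0.4·(-3.558100) = 0.666760
x=0.400000, y=0.666760: f=0.365431 → y ← 0.666760 + 0.4·0.365431 = 0.812932
x=0.800000, y=0.812932: f=0.149141 → y ← 0.812932 + 0.4·0.149141 = 0.872589
y(1.2) ≈ 0.8726

0.8726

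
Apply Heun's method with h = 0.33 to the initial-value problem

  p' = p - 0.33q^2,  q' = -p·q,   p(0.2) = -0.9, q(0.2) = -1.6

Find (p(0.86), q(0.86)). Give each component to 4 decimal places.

-3.4217, -4.6724

Heun on (p,q): k1 = f(s_n, state_n); k2 = f(s_n + h, state_n + h·k1); state_{n+1} = state_n + (h/2)·(k1 + k2).
0.200000: (-0.900000, -1.600000)
  k1 = (-1.744800, -1.440000)
  predictor → (-1.475784, -2.075200)
  k2 = (-2.896914, -3.062547)
  → (-1.665883, -2.342920)
0.530000: (-1.665883, -2.342920)
  k1 = (-3.477344, -3.903031)
  predictor → (-2.813406, -3.630920)
  k2 = (-7.163989, -10.215254)
  → (-3.421703, -4.672437)
(p(0.86), q(0.86)) ≈ (-3.4217, -4.6724)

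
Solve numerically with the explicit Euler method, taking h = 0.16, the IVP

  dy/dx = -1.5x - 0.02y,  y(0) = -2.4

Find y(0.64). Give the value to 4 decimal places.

Euler: y_{n+1} = y_n + h·f(x_n, y_n).
x=0.000000, y=-2.400000: f=0.048000 → y ← -2.400000 + 0.16·0.048000 = -2.392320
x=0.160000, y=-2.392320: f=-0.192154 → y ← -2.392320 + 0.16·(-0.192154) = -2.423065
x=0.320000, y=-2.423065: f=-0.431539 → y ← -2.423065 + 0.16·(-0.431539) = -2.492111
x=0.480000, y=-2.492111: f=-0.670158 → y ← -2.492111 + 0.16·(-0.670158) = -2.599336
y(0.64) ≈ -2.5993

-2.5993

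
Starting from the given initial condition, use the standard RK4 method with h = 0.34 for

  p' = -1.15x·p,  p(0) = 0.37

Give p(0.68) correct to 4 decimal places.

0.2836

RK4: k1 = f(x_n, p_n); k2 = f(x_n + h/2, p_n + (h/2)·k1); k3 = f(x_n + h/2, p_n + (h/2)·k2); k4 = f(x_n + h, p_n + h·k3); p_{n+1} = p_n + (h/6)·(k1 + 2k2 + 2k3 + k4).
x=0.000000, p=0.370000:
  k1 = f(0.000000, 0.370000) = 0.000000
  k2 = f(0.170000, 0.370000) = -0.072335
  k3 = f(0.170000, 0.357703) = -0.069931
  k4 = f(0.340000, 0.346223) = -0.135373
  p ← 0.370000 + (0.34/6)·(k1 + 2k2 + 2k3 + k4) = 0.346205
x=0.340000, p=0.346205:
  k1 = f(0.340000, 0.346205) = -0.135366
  k2 = f(0.510000, 0.323193) = -0.189553
  k3 = f(0.510000, 0.313981) = -0.184150
  k4 = f(0.680000, 0.283594) = -0.221771
  p ← 0.346205 + (0.34/6)·(k1 + 2k2 + 2k3 + k4) = 0.283615
p(0.68) ≈ 0.2836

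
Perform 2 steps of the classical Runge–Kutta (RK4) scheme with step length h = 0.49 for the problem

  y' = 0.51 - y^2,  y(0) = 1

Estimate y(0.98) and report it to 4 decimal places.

RK4: k1 = f(x_n, y_n); k2 = f(x_n + h/2, y_n + (h/2)·k1); k3 = f(x_n + h/2, y_n + (h/2)·k2); k4 = f(x_n + h, y_n + h·k3); y_{n+1} = y_n + (h/6)·(k1 + 2k2 + 2k3 + k4).
x=0.000000, y=1.000000:
  k1 = f(0.000000, 1.000000) = -0.490000
  k2 = f(0.245000, 0.879950) = -0.264312
  k3 = f(0.245000, 0.935244) = -0.364681
  k4 = f(0.490000, 0.821307) = -0.164544
  y ← 1.000000 + (0.49/6)·(k1 + 2k2 + 2k3 + k4) = 0.843810
x=0.490000, y=0.843810:
  k1 = f(0.490000, 0.843810) = -0.202015
  k2 = f(0.735000, 0.794316) = -0.120938
  k3 = f(0.735000, 0.814180) = -0.152889
  k4 = f(0.980000, 0.768894) = -0.081198
  y ← 0.843810 + (0.49/6)·(k1 + 2k2 + 2k3 + k4) = 0.775956
y(0.98) ≈ 0.7760

0.7760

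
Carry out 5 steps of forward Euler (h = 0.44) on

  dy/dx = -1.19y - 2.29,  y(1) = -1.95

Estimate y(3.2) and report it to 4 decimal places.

-1.9250

Euler: y_{n+1} = y_n + h·f(x_n, y_n).
x=1.000000, y=-1.950000: f=0.030500 → y ← -1.950000 + 0.44·0.030500 = -1.936580
x=1.440000, y=-1.936580: f=0.014530 → y ← -1.936580 + 0.44·0.014530 = -1.930187
x=1.880000, y=-1.930187: f=0.006922 → y ← -1.930187 + 0.44·0.006922 = -1.927141
x=2.320000, y=-1.927141: f=0.003298 → y ← -1.927141 + 0.44·0.003298 = -1.925690
x=2.760000, y=-1.925690: f=0.001571 → y ← -1.925690 + 0.44·0.001571 = -1.924999
y(3.2) ≈ -1.9250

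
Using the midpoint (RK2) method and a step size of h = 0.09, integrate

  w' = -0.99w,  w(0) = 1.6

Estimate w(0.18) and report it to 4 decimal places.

Midpoint: k1 = f(s_n, w_n); k2 = f(s_n + h/2, w_n + (h/2)·k1); w_{n+1} = w_n + h·k2.
s=0.000000, w=1.600000:
  k1 = f(0.000000, 1.600000) = -1.584000
  k2 = f(0.045000, 1.528720) = -1.513433
  w ← 1.600000 + 0.09·(-1.513433) = 1.463791
s=0.090000, w=1.463791:
  k1 = f(0.090000, 1.463791) = -1.449153
  k2 = f(0.135000, 1.398579) = -1.384593
  w ← 1.463791 + 0.09·(-1.384593) = 1.339178
w(0.18) ≈ 1.3392

1.3392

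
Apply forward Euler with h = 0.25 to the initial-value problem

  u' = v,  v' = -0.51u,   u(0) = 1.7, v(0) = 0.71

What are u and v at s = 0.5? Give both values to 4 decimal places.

Euler on (u,v): u_{n+1} = u_n + h·u', v_{n+1} = v_n + h·v'.
0.000000: (1.700000, 0.710000); f=(0.710000, -0.867000) → (1.877500, 0.493250)
0.250000: (1.877500, 0.493250); f=(0.493250, -0.957525) → (2.000812, 0.253869)
(u(0.5), v(0.5)) ≈ (2.0008, 0.2539)

2.0008, 0.2539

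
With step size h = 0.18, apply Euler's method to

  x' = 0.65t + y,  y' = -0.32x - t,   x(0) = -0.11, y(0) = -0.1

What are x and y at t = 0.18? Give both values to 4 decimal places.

Euler on (x,y): x_{n+1} = x_n + h·x', y_{n+1} = y_n + h·y'.
0.000000: (-0.110000, -0.100000); f=(-0.100000, 0.035200) → (-0.128000, -0.093664)
(x(0.18), y(0.18)) ≈ (-0.1280, -0.0937)

-0.1280, -0.0937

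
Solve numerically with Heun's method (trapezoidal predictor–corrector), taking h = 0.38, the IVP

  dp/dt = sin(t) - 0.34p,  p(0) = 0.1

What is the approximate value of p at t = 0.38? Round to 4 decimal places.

0.1584

Heun: k1 = f(t_n, p_n); k2 = f(t_n + h, p_n + h·k1); p_{n+1} = p_n + (h/2)·(k1 + k2).
t=0.000000, p=0.100000:
  k1 = f(0.000000, 0.100000) = -0.034000
  k2 = f(0.380000, 0.087080) = 0.341313
  p ← 0.100000 + (0.38/2)·(-0.034000 + 0.341313) = 0.158390
p(0.38) ≈ 0.1584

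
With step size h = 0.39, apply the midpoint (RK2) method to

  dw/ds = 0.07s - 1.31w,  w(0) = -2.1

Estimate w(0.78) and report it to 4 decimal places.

-0.7897

Midpoint: k1 = f(s_n, w_n); k2 = f(s_n + h/2, w_n + (h/2)·k1); w_{n+1} = w_n + h·k2.
s=0.000000, w=-2.100000:
  k1 = f(0.000000, -2.100000) = 2.751000
  k2 = f(0.195000, -1.563555) = 2.061907
  w ← -2.100000 + 0.39·2.061907 = -1.295856
s=0.390000, w=-1.295856:
  k1 = f(0.390000, -1.295856) = 1.724872
  k2 = f(0.585000, -0.959506) = 1.297903
  w ← -1.295856 + 0.39·1.297903 = -0.789674
w(0.78) ≈ -0.7897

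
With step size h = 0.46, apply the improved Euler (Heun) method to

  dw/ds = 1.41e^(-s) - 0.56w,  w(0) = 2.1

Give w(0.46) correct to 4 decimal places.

2.0742

Heun: k1 = f(s_n, w_n); k2 = f(s_n + h, w_n + h·k1); w_{n+1} = w_n + (h/2)·(k1 + k2).
s=0.000000, w=2.100000:
  k1 = f(0.000000, 2.100000) = 0.234000
  k2 = f(0.460000, 2.207640) = -0.346168
  w ← 2.100000 + (0.46/2)·(0.234000 + (-0.346168)) = 2.074201
w(0.46) ≈ 2.0742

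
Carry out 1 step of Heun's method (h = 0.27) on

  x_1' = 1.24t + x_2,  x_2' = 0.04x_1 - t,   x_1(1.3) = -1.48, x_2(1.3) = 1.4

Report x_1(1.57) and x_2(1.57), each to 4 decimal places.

Heun on (x_1,x_2): k1 = f(t_n, state_n); k2 = f(t_n + h, state_n + h·k1); state_{n+1} = state_n + (h/2)·(k1 + k2).
1.300000: (-1.480000, 1.400000)
  k1 = (3.012000, -1.359200)
  predictor → (-0.666760, 1.033016)
  k2 = (2.979816, -1.596670)
  → (-0.671105, 1.000957)
(x_1(1.57), x_2(1.57)) ≈ (-0.6711, 1.0010)

-0.6711, 1.0010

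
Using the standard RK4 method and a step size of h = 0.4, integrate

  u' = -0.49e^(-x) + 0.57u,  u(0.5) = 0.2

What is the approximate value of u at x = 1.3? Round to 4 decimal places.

RK4: k1 = f(x_n, u_n); k2 = f(x_n + h/2, u_n + (h/2)·k1); k3 = f(x_n + h/2, u_n + (h/2)·k2); k4 = f(x_n + h, u_n + h·k3); u_{n+1} = u_n + (h/6)·(k1 + 2k2 + 2k3 + k4).
x=0.500000, u=0.200000:
  k1 = f(0.500000, 0.200000) = -0.183200
  k2 = f(0.700000, 0.163360) = -0.150212
  k3 = f(0.700000, 0.169958) = -0.146451
  k4 = f(0.900000, 0.141420) = -0.118610
  u ← 0.200000 + (0.4/6)·(k1 + 2k2 + 2k3 + k4) = 0.140324
x=0.900000, u=0.140324:
  k1 = f(0.900000, 0.140324) = -0.119234
  k2 = f(1.100000, 0.116477) = -0.096715
  k3 = f(1.100000, 0.120981) = -0.094147
  k4 = f(1.300000, 0.102665) = -0.075021
  u ← 0.140324 + (0.4/6)·(k1 + 2k2 + 2k3 + k4) = 0.101926
u(1.3) ≈ 0.1019

0.1019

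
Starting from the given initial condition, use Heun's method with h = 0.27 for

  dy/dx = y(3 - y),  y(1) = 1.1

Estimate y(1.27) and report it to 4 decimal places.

1.6823

Heun: k1 = f(x_n, y_n); k2 = f(x_n + h, y_n + h·k1); y_{n+1} = y_n + (h/2)·(k1 + k2).
x=1.000000, y=1.100000:
  k1 = f(1.000000, 1.100000) = 2.090000
  k2 = f(1.270000, 1.664300) = 2.223006
  y ← 1.100000 + (0.27/2)·(2.090000 + 2.223006) = 1.682256
y(1.27) ≈ 1.6823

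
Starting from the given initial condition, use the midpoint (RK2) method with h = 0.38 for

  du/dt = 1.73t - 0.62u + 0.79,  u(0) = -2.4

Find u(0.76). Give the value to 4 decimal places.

-0.5872

Midpoint: k1 = f(t_n, u_n); k2 = f(t_n + h/2, u_n + (h/2)·k1); u_{n+1} = u_n + h·k2.
t=0.000000, u=-2.400000:
  k1 = f(0.000000, -2.400000) = 2.278000
  k2 = f(0.190000, -1.967180) = 2.338352
  u ← -2.400000 + 0.38·2.338352 = -1.511426
t=0.380000, u=-1.511426:
  k1 = f(0.380000, -1.511426) = 2.384484
  k2 = f(0.570000, -1.058374) = 2.432292
  u ← -1.511426 + 0.38·2.432292 = -0.587155
u(0.76) ≈ -0.5872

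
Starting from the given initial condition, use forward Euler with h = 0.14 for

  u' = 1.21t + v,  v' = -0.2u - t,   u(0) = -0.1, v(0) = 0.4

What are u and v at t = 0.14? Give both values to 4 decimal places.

Euler on (u,v): u_{n+1} = u_n + h·u', v_{n+1} = v_n + h·v'.
0.000000: (-0.100000, 0.400000); f=(0.400000, 0.020000) → (-0.044000, 0.402800)
(u(0.14), v(0.14)) ≈ (-0.0440, 0.4028)

-0.0440, 0.4028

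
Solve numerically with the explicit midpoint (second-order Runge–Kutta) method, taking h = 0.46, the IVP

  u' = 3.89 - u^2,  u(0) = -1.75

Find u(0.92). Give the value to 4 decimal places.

Midpoint: k1 = f(x_n, u_n); k2 = f(x_n + h/2, u_n + (h/2)·k1); u_{n+1} = u_n + h·k2.
x=0.000000, u=-1.750000:
  k1 = f(0.000000, -1.750000) = 0.827500
  k2 = f(0.230000, -1.559675) = 1.457414
  u ← -1.750000 + 0.46·1.457414 = -1.079590
x=0.460000, u=-1.079590:
  k1 = f(0.460000, -1.079590) = 2.724486
  k2 = f(0.690000, -0.452958) = 3.684829
  u ← -1.079590 + 0.46·3.684829 = 0.615432
u(0.92) ≈ 0.6154

0.6154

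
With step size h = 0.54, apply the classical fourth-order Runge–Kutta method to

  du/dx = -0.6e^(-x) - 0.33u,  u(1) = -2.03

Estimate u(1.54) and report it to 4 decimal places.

RK4: k1 = f(x_n, u_n); k2 = f(x_n + h/2, u_n + (h/2)·k1); k3 = f(x_n + h/2, u_n + (h/2)·k2); k4 = f(x_n + h, u_n + h·k3); u_{n+1} = u_n + (h/6)·(k1 + 2k2 + 2k3 + k4).
x=1.000000, u=-2.030000:
  k1 = f(1.000000, -2.030000) = 0.449172
  k2 = f(1.270000, -1.908723) = 0.461380
  k3 = f(1.270000, -1.905427) = 0.460292
  k4 = f(1.540000, -1.781442) = 0.459247
  u ← -2.030000 + (0.54/6)·(k1 + 2k2 + 2k3 + k4) = -1.782341
u(1.54) ≈ -1.7823

-1.7823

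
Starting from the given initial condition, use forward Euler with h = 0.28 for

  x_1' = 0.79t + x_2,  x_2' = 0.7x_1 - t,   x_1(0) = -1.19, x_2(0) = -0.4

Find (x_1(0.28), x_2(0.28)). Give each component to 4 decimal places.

-1.3020, -0.6332

Euler on (x_1,x_2): x_1_{n+1} = x_1_n + h·x_1', x_2_{n+1} = x_2_n + h·x_2'.
0.000000: (-1.190000, -0.400000); f=(-0.400000, -0.833000) → (-1.302000, -0.633240)
(x_1(0.28), x_2(0.28)) ≈ (-1.3020, -0.6332)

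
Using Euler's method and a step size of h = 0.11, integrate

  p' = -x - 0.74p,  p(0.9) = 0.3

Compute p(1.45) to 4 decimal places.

Euler: p_{n+1} = p_n + h·f(x_n, p_n).
x=0.900000, p=0.300000: f=-1.122000 → p ← 0.300000 + 0.11·(-1.122000) = 0.176580
x=1.010000, p=0.176580: f=-1.140669 → p ← 0.176580 + 0.11·(-1.140669) = 0.051106
x=1.120000, p=0.051106: f=-1.157819 → p ← 0.051106 + 0.11·(-1.157819) = -0.076254
x=1.230000, p=-0.076254: f=-1.173572 → p ← -0.076254 + 0.11·(-1.173572) = -0.205347
x=1.340000, p=-0.205347: f=-1.188043 → p ← -0.205347 + 0.11·(-1.188043) = -0.336031
p(1.45) ≈ -0.3360

-0.3360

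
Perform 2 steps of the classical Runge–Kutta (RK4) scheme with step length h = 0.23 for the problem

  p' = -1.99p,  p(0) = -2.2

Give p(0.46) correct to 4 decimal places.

-0.8812

RK4: k1 = f(x_n, p_n); k2 = f(x_n + h/2, p_n + (h/2)·k1); k3 = f(x_n + h/2, p_n + (h/2)·k2); k4 = f(x_n + h, p_n + h·k3); p_{n+1} = p_n + (h/6)·(k1 + 2k2 + 2k3 + k4).
x=0.000000, p=-2.200000:
  k1 = f(0.000000, -2.200000) = 4.378000
  k2 = f(0.115000, -1.696530) = 3.376095
  k3 = f(0.115000, -1.811749) = 3.605381
  k4 = f(0.230000, -1.370762) = 2.727817
  p ← -2.200000 + (0.23/6)·(k1 + 2k2 + 2k3 + k4) = -1.392364
x=0.230000, p=-1.392364:
  k1 = f(0.230000, -1.392364) = 2.770804
  k2 = f(0.345000, -1.073721) = 2.136706
  k3 = f(0.345000, -1.146643) = 2.281819
  k4 = f(0.460000, -0.867546) = 1.726416
  p ← -1.392364 + (0.23/6)·(k1 + 2k2 + 2k3 + k4) = -0.881217
p(0.46) ≈ -0.8812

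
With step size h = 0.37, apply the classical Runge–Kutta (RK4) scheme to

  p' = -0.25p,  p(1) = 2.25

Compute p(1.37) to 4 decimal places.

2.0512

RK4: k1 = f(x_n, p_n); k2 = f(x_n + h/2, p_n + (h/2)·k1); k3 = f(x_n + h/2, p_n + (h/2)·k2); k4 = f(x_n + h, p_n + h·k3); p_{n+1} = p_n + (h/6)·(k1 + 2k2 + 2k3 + k4).
x=1.000000, p=2.250000:
  k1 = f(1.000000, 2.250000) = -0.562500
  k2 = f(1.185000, 2.145938) = -0.536484
  k3 = f(1.185000, 2.150750) = -0.537688
  k4 = f(1.370000, 2.051056) = -0.512764
  p ← 2.250000 + (0.37/6)·(k1 + 2k2 + 2k3 + k4) = 2.051211
p(1.37) ≈ 2.0512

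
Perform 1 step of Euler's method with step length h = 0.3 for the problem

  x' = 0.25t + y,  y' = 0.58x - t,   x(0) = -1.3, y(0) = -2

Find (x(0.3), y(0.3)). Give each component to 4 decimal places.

-1.9000, -2.2262

Euler on (x,y): x_{n+1} = x_n + h·x', y_{n+1} = y_n + h·y'.
0.000000: (-1.300000, -2.000000); f=(-2.000000, -0.754000) → (-1.900000, -2.226200)
(x(0.3), y(0.3)) ≈ (-1.9000, -2.2262)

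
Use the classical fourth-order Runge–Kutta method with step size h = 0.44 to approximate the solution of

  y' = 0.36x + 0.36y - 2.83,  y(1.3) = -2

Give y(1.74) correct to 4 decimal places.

RK4: k1 = f(x_n, y_n); k2 = f(x_n + h/2, y_n + (h/2)·k1); k3 = f(x_n + h/2, y_n + (h/2)·k2); k4 = f(x_n + h, y_n + h·k3); y_{n+1} = y_n + (h/6)·(k1 + 2k2 + 2k3 + k4).
x=1.300000, y=-2.000000:
  k1 = f(1.300000, -2.000000) = -3.082000
  k2 = f(1.520000, -2.678040) = -3.246894
  k3 = f(1.520000, -2.714317) = -3.259954
  k4 = f(1.740000, -3.434380) = -3.439977
  y ← -2.000000 + (0.44/6)·(k1 + 2k2 + 2k3 + k4) = -3.432616
y(1.74) ≈ -3.4326

-3.4326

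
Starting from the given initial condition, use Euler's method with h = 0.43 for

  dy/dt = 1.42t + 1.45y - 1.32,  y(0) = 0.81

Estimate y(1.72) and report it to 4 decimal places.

Euler: y_{n+1} = y_n + h·f(t_n, y_n).
t=0.000000, y=0.810000: f=-0.145500 → y ← 0.810000 + 0.43·(-0.145500) = 0.747435
t=0.430000, y=0.747435: f=0.374381 → y ← 0.747435 + 0.43·0.374381 = 0.908419
t=0.860000, y=0.908419: f=1.218407 → y ← 0.908419 + 0.43·1.218407 = 1.432334
t=1.290000, y=1.432334: f=2.588684 → y ← 1.432334 + 0.43·2.588684 = 2.545468
y(1.72) ≈ 2.5455

2.5455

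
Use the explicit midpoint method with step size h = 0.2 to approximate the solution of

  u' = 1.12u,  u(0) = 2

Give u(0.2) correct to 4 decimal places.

Midpoint: k1 = f(x_n, u_n); k2 = f(x_n + h/2, u_n + (h/2)·k1); u_{n+1} = u_n + h·k2.
x=0.000000, u=2.000000:
  k1 = f(0.000000, 2.000000) = 2.240000
  k2 = f(0.100000, 2.224000) = 2.490880
  u ← 2.000000 + 0.2·2.490880 = 2.498176
u(0.2) ≈ 2.4982

2.4982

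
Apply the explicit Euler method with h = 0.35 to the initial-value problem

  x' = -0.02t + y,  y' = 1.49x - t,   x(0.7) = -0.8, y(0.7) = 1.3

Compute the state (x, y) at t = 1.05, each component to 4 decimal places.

Euler on (x,y): x_{n+1} = x_n + h·x', y_{n+1} = y_n + h·y'.
0.700000: (-0.800000, 1.300000); f=(1.286000, -1.892000) → (-0.349900, 0.637800)
(x(1.05), y(1.05)) ≈ (-0.3499, 0.6378)

-0.3499, 0.6378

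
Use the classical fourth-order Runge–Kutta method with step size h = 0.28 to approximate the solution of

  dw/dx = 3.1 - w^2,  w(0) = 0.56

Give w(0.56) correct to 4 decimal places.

RK4: k1 = f(x_n, w_n); k2 = f(x_n + h/2, w_n + (h/2)·k1); k3 = f(x_n + h/2, w_n + (h/2)·k2); k4 = f(x_n + h, w_n + h·k3); w_{n+1} = w_n + (h/6)·(k1 + 2k2 + 2k3 + k4).
x=0.000000, w=0.560000:
  k1 = f(0.000000, 0.560000) = 2.786400
  k2 = f(0.140000, 0.950096) = 2.197318
  k3 = f(0.140000, 0.867624) = 2.347228
  k4 = f(0.280000, 1.217224) = 1.618366
  w ← 0.560000 + (0.28/6)·(k1 + 2k2 + 2k3 + k4) = 1.189713
x=0.280000, w=1.189713:
  k1 = f(0.280000, 1.189713) = 1.684582
  k2 = f(0.420000, 1.425555) = 1.067793
  k3 = f(0.420000, 1.339204) = 1.306532
  k4 = f(0.560000, 1.555542) = 0.680289
  w ← 1.189713 + (0.28/6)·(k1 + 2k2 + 2k3 + k4) = 1.521678
w(0.56) ≈ 1.5217

1.5217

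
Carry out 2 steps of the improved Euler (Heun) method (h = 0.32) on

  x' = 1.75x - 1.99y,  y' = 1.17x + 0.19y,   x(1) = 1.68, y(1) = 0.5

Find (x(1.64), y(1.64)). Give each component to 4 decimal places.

2.5399, 2.3347

Heun on (x,y): k1 = f(t_n, state_n); k2 = f(t_n + h, state_n + h·k1); state_{n+1} = state_n + (h/2)·(k1 + k2).
1.000000: (1.680000, 0.500000)
  k1 = (1.945000, 2.060600)
  predictor → (2.302400, 1.159392)
  k2 = (1.722010, 2.914092)
  → (2.266722, 1.295951)
1.320000: (2.266722, 1.295951)
  k1 = (1.387821, 2.898295)
  predictor → (2.710824, 2.223405)
  k2 = (0.319366, 3.594111)
  → (2.539871, 2.334736)
(x(1.64), y(1.64)) ≈ (2.5399, 2.3347)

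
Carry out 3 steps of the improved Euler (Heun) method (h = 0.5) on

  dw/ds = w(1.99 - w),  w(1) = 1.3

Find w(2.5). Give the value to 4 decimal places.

Heun: k1 = f(s_n, w_n); k2 = f(s_n + h, w_n + h·k1); w_{n+1} = w_n + (h/2)·(k1 + k2).
s=1.000000, w=1.300000:
  k1 = f(1.000000, 1.300000) = 0.897000
  k2 = f(1.500000, 1.748500) = 0.422263
  w ← 1.300000 + (0.5/2)·(0.897000 + 0.422263) = 1.629816
s=1.500000, w=1.629816:
  k1 = f(1.500000, 1.629816) = 0.587034
  k2 = f(2.000000, 1.923333) = 0.128223
  w ← 1.629816 + (0.5/2)·(0.587034 + 0.128223) = 1.808630
s=2.000000, w=1.808630:
  k1 = f(2.000000, 1.808630) = 0.328031
  k2 = f(2.500000, 1.972646) = 0.034234
  w ← 1.808630 + (0.5/2)·(0.328031 + 0.034234) = 1.899196
w(2.5) ≈ 1.8992

1.8992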